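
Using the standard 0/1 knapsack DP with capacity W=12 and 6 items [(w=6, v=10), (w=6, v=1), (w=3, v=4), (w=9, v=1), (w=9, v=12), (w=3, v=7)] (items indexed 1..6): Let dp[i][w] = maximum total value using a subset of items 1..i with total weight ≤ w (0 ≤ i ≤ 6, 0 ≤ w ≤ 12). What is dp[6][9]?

17

i\w   0   1   2   3   4   5   6   7   8   9  10  11  12
  0   0   0   0   0   0   0   0   0   0   0   0   0   0
  1   0   0   0   0   0   0  10  10  10  10  10  10  10
  2   0   0   0   0   0   0  10  10  10  10  10  10  11
  3   0   0   0   4   4   4  10  10  10  14  14  14  14
  4   0   0   0   4   4   4  10  10  10  14  14  14  14
  5   0   0   0   4   4   4  10  10  10  14  14  14  16
  6   0   0   0   7   7   7  11  11  11  17  17  17  21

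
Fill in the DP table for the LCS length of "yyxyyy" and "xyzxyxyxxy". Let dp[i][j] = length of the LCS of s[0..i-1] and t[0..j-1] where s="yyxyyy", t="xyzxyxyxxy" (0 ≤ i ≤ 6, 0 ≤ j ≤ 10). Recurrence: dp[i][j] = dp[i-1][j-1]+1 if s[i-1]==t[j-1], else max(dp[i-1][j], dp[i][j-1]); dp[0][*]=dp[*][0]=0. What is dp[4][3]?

   ''  x  y  z  x  y  x  y  x  x  y
''  0  0  0  0  0  0  0  0  0  0  0
 y  0  0  1  1  1  1  1  1  1  1  1
 y  0  0  1  1  1  2  2  2  2  2  2
 x  0  1  1  1  2  2  3  3  3  3  3
 y  0  1  2  2  2  3  3  4  4  4  4
 y  0  1  2  2  2  3  3  4  4  4  5
 y  0  1  2  2  2  3  3  4  4  4  5

2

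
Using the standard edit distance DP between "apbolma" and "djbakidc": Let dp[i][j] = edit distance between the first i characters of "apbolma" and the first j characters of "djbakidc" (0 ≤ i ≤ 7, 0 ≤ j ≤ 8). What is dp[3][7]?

   ''  d  j  b  a  k  i  d  c
''  0  1  2  3  4  5  6  7  8
 a  1  1  2  3  3  4  5  6  7
 p  2  2  2  3  4  4  5  6  7
 b  3  3  3  2  3  4  5  6  7
 o  4  4  4  3  3  4  5  6  7
 l  5  5  5  4  4  4  5  6  7
 m  6  6  6  5  5  5  5  6  7
 a  7  7  7  6  5  6  6  6  7

6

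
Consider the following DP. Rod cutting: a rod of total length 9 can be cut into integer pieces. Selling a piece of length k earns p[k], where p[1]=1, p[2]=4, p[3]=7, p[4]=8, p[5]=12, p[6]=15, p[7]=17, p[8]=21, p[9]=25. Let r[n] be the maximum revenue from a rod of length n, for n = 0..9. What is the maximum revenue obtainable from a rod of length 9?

   n    0    1    2    3    4    5    6    7    8    9
r[n]    0    1    4    7    8   12   15   17   21   25

25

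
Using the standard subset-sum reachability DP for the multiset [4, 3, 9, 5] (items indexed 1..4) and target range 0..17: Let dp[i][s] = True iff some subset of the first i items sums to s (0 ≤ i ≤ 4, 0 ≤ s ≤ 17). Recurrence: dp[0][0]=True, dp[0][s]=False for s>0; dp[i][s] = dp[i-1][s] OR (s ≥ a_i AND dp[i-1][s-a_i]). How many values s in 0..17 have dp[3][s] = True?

i\s   0   1   2   3   4   5   6   7   8   9  10  11  12  13  14  15  16  17
  0   T   F   F   F   F   F   F   F   F   F   F   F   F   F   F   F   F   F
  1   T   F   F   F   T   F   F   F   F   F   F   F   F   F   F   F   F   F
  2   T   F   F   T   T   F   F   T   F   F   F   F   F   F   F   F   F   F
  3   T   F   F   T   T   F   F   T   F   T   F   F   T   T   F   F   T   F
  4   T   F   F   T   T   T   F   T   T   T   F   F   T   T   T   F   T   T

8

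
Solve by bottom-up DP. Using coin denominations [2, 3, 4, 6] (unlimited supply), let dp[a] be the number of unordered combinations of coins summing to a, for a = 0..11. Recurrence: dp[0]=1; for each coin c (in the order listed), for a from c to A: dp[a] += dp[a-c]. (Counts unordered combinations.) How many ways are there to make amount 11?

after  coin     0     1     2     3     4     5     6     7     8     9    10    11
          2     1     0     1     0     1     0     1     0     1     0     1     0
          3     1     0     1     1     1     1     2     1     2     2     2     2
          4     1     0     1     1     2     1     3     2     4     3     5     4
          6     1     0     1     1     2     1     4     2     5     4     7     5

5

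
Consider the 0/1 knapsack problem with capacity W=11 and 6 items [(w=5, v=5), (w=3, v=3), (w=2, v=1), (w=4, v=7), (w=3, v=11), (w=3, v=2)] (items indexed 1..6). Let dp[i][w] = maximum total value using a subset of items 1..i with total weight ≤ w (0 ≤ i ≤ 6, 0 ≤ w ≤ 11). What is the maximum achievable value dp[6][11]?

21

i\w   0   1   2   3   4   5   6   7   8   9  10  11
  0   0   0   0   0   0   0   0   0   0   0   0   0
  1   0   0   0   0   0   5   5   5   5   5   5   5
  2   0   0   0   3   3   5   5   5   8   8   8   8
  3   0   0   1   3   3   5   5   6   8   8   9   9
  4   0   0   1   3   7   7   8  10  10  12  12  13
  5   0   0   1  11  11  12  14  18  18  19  21  21
  6   0   0   1  11  11  12  14  18  18  19  21  21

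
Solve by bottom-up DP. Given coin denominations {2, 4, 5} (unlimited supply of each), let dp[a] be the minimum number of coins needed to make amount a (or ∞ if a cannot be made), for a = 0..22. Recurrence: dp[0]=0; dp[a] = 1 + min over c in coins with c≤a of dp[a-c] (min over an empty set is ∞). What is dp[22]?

 a  0  1  2  3  4  5  6  7  8  9 10 11 12 13 14 15 16 17 18 19 20 21 22
dp  0  -  1  -  1  1  2  2  2  2  2  3  3  3  3  3  4  4  4  4  4  5  5
(- denotes ∞ / unreachable)

5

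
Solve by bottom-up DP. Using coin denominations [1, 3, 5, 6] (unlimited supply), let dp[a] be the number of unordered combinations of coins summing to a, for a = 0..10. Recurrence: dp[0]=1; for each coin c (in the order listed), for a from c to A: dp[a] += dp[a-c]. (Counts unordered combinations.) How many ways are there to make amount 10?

9

after  coin     0     1     2     3     4     5     6     7     8     9    10
          1     1     1     1     1     1     1     1     1     1     1     1
          3     1     1     1     2     2     2     3     3     3     4     4
          5     1     1     1     2     2     3     4     4     5     6     7
          6     1     1     1     2     2     3     5     5     6     8     9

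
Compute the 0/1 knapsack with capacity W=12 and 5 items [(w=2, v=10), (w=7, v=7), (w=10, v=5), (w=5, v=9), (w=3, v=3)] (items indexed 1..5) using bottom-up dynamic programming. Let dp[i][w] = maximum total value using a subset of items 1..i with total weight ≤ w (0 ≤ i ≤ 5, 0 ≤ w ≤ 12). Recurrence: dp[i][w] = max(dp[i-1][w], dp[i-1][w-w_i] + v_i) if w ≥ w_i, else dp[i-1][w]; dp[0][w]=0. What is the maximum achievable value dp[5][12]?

i\w   0   1   2   3   4   5   6   7   8   9  10  11  12
  0   0   0   0   0   0   0   0   0   0   0   0   0   0
  1   0   0  10  10  10  10  10  10  10  10  10  10  10
  2   0   0  10  10  10  10  10  10  10  17  17  17  17
  3   0   0  10  10  10  10  10  10  10  17  17  17  17
  4   0   0  10  10  10  10  10  19  19  19  19  19  19
  5   0   0  10  10  10  13  13  19  19  19  22  22  22

22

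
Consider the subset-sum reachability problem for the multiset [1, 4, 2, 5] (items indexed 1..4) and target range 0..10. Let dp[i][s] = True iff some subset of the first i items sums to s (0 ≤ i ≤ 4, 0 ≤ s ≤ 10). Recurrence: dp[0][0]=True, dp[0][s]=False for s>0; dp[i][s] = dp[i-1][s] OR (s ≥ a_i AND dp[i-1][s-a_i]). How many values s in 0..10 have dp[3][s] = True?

8

i\s   0   1   2   3   4   5   6   7   8   9  10
  0   T   F   F   F   F   F   F   F   F   F   F
  1   T   T   F   F   F   F   F   F   F   F   F
  2   T   T   F   F   T   T   F   F   F   F   F
  3   T   T   T   T   T   T   T   T   F   F   F
  4   T   T   T   T   T   T   T   T   T   T   T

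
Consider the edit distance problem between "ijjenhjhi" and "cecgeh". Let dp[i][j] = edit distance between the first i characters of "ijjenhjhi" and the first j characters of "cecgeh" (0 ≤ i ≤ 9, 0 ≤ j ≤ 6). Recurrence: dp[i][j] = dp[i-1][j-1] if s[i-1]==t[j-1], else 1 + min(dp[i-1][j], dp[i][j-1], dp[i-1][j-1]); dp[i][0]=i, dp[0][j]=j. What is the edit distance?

   ''  c  e  c  g  e  h
''  0  1  2  3  4  5  6
 i  1  1  2  3  4  5  6
 j  2  2  2  3  4  5  6
 j  3  3  3  3  4  5  6
 e  4  4  3  4  4  4  5
 n  5  5  4  4  5  5  5
 h  6  6  5  5  5  6  5
 j  7  7  6  6  6  6  6
 h  8  8  7  7  7  7  6
 i  9  9  8  8  8  8  7

7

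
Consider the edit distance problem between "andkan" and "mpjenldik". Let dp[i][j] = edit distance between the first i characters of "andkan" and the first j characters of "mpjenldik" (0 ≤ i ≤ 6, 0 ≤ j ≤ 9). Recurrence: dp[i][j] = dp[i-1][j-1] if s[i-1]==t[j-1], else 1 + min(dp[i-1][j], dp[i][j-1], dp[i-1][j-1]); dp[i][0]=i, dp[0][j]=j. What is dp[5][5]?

5

   ''  m  p  j  e  n  l  d  i  k
''  0  1  2  3  4  5  6  7  8  9
 a  1  1  2  3  4  5  6  7  8  9
 n  2  2  2  3  4  4  5  6  7  8
 d  3  3  3  3  4  5  5  5  6  7
 k  4  4  4  4  4  5  6  6  6  6
 a  5  5  5  5  5  5  6  7  7  7
 n  6  6  6  6  6  5  6  7  8  8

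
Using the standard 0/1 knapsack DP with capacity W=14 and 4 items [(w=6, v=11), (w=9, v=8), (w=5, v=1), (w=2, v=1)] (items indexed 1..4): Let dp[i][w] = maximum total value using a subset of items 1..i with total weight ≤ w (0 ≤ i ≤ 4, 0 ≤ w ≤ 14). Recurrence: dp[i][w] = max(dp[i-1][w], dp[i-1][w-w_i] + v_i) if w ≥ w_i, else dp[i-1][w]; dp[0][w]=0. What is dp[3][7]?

i\w   0   1   2   3   4   5   6   7   8   9  10  11  12  13  14
  0   0   0   0   0   0   0   0   0   0   0   0   0   0   0   0
  1   0   0   0   0   0   0  11  11  11  11  11  11  11  11  11
  2   0   0   0   0   0   0  11  11  11  11  11  11  11  11  11
  3   0   0   0   0   0   1  11  11  11  11  11  12  12  12  12
  4   0   0   1   1   1   1  11  11  12  12  12  12  12  13  13

11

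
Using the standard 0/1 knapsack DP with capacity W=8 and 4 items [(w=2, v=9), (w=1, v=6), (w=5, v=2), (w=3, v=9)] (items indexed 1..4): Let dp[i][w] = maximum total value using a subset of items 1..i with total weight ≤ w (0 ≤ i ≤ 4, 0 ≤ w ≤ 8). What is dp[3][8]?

i\w   0   1   2   3   4   5   6   7   8
  0   0   0   0   0   0   0   0   0   0
  1   0   0   9   9   9   9   9   9   9
  2   0   6   9  15  15  15  15  15  15
  3   0   6   9  15  15  15  15  15  17
  4   0   6   9  15  15  18  24  24  24

17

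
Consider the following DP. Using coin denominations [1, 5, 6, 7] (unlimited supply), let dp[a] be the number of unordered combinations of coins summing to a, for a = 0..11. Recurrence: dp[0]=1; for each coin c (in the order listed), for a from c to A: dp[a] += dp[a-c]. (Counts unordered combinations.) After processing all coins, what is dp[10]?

5

after  coin     0     1     2     3     4     5     6     7     8     9    10    11
          1     1     1     1     1     1     1     1     1     1     1     1     1
          5     1     1     1     1     1     2     2     2     2     2     3     3
          6     1     1     1     1     1     2     3     3     3     3     4     5
          7     1     1     1     1     1     2     3     4     4     4     5     6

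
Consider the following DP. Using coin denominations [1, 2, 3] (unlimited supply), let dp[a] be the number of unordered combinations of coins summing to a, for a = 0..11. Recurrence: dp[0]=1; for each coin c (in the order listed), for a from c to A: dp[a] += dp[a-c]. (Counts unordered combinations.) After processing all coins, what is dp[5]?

5

after  coin     0     1     2     3     4     5     6     7     8     9    10    11
          1     1     1     1     1     1     1     1     1     1     1     1     1
          2     1     1     2     2     3     3     4     4     5     5     6     6
          3     1     1     2     3     4     5     7     8    10    12    14    16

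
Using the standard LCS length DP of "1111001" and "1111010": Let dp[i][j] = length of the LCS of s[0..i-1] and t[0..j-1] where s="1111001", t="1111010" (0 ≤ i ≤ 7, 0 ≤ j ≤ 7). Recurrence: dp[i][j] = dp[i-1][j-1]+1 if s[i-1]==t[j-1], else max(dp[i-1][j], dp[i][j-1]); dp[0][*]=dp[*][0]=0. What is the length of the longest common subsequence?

6

   ''  1  1  1  1  0  1  0
''  0  0  0  0  0  0  0  0
 1  0  1  1  1  1  1  1  1
 1  0  1  2  2  2  2  2  2
 1  0  1  2  3  3  3  3  3
 1  0  1  2  3  4  4  4  4
 0  0  1  2  3  4  5  5  5
 0  0  1  2  3  4  5  5  6
 1  0  1  2  3  4  5  6  6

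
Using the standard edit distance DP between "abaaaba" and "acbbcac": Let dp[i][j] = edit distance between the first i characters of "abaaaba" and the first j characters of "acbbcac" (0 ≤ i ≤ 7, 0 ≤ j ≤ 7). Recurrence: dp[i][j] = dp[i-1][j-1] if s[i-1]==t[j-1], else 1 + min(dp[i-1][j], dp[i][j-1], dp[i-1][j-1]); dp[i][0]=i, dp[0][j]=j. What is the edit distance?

5

   ''  a  c  b  b  c  a  c
''  0  1  2  3  4  5  6  7
 a  1  0  1  2  3  4  5  6
 b  2  1  1  1  2  3  4  5
 a  3  2  2  2  2  3  3  4
 a  4  3  3  3  3  3  3  4
 a  5  4  4  4  4  4  3  4
 b  6  5  5  4  4  5  4  4
 a  7  6  6  5  5  5  5  5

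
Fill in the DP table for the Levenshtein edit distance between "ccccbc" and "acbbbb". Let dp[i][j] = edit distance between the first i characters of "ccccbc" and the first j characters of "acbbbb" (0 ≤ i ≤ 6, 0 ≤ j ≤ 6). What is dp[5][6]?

   ''  a  c  b  b  b  b
''  0  1  2  3  4  5  6
 c  1  1  1  2  3  4  5
 c  2  2  1  2  3  4  5
 c  3  3  2  2  3  4  5
 c  4  4  3  3  3  4  5
 b  5  5  4  3  3  3  4
 c  6  6  5  4  4  4  4

4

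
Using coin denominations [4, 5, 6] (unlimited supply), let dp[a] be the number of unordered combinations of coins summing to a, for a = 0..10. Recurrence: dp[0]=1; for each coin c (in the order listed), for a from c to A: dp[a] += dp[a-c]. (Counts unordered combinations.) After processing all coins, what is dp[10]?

2

after  coin     0     1     2     3     4     5     6     7     8     9    10
          4     1     0     0     0     1     0     0     0     1     0     0
          5     1     0     0     0     1     1     0     0     1     1     1
          6     1     0     0     0     1     1     1     0     1     1     2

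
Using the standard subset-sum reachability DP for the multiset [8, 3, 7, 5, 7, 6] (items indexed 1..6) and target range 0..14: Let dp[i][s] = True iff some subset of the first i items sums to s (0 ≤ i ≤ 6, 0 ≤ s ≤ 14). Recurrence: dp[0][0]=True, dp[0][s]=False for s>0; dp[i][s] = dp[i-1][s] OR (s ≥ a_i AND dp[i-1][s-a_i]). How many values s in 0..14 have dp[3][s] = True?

6

i\s   0   1   2   3   4   5   6   7   8   9  10  11  12  13  14
  0   T   F   F   F   F   F   F   F   F   F   F   F   F   F   F
  1   T   F   F   F   F   F   F   F   T   F   F   F   F   F   F
  2   T   F   F   T   F   F   F   F   T   F   F   T   F   F   F
  3   T   F   F   T   F   F   F   T   T   F   T   T   F   F   F
  4   T   F   F   T   F   T   F   T   T   F   T   T   T   T   F
  5   T   F   F   T   F   T   F   T   T   F   T   T   T   T   T
  6   T   F   F   T   F   T   T   T   T   T   T   T   T   T   T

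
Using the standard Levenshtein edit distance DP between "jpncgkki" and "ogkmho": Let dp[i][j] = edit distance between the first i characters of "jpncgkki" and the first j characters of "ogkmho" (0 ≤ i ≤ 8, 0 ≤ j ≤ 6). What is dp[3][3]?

3

   ''  o  g  k  m  h  o
''  0  1  2  3  4  5  6
 j  1  1  2  3  4  5  6
 p  2  2  2  3  4  5  6
 n  3  3  3  3  4  5  6
 c  4  4  4  4  4  5  6
 g  5  5  4  5  5  5  6
 k  6  6  5  4  5  6  6
 k  7  7  6  5  5  6  7
 i  8  8  7  6  6  6  7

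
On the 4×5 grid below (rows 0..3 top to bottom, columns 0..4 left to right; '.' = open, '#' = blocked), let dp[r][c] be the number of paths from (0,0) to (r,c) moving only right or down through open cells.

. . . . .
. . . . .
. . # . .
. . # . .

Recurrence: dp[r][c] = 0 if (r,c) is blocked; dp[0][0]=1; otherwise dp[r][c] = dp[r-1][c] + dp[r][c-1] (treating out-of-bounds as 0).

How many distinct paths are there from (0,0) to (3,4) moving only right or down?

r\c   0   1   2   3   4
  0   1   1   1   1   1
  1   1   2   3   4   5
  2   1   3   0   4   9
  3   1   4   0   4  13

13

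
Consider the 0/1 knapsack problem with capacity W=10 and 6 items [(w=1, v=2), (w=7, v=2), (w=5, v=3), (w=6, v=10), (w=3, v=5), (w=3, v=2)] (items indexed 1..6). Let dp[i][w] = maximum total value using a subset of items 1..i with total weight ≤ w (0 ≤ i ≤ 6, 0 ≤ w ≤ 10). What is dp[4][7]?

i\w   0   1   2   3   4   5   6   7   8   9  10
  0   0   0   0   0   0   0   0   0   0   0   0
  1   0   2   2   2   2   2   2   2   2   2   2
  2   0   2   2   2   2   2   2   2   4   4   4
  3   0   2   2   2   2   3   5   5   5   5   5
  4   0   2   2   2   2   3  10  12  12  12  12
  5   0   2   2   5   7   7  10  12  12  15  17
  6   0   2   2   5   7   7  10  12  12  15  17

12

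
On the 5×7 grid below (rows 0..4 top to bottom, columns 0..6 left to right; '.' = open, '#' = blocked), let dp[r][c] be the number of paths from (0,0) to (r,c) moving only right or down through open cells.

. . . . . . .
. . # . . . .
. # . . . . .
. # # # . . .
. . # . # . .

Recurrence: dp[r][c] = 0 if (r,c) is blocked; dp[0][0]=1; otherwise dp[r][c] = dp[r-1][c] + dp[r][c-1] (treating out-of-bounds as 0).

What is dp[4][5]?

r\c   0   1   2   3   4   5   6
  0   1   1   1   1   1   1   1
  1   1   2   0   1   2   3   4
  2   1   0   0   1   3   6  10
  3   1   0   0   0   3   9  19
  4   1   1   0   0   0   9  28

9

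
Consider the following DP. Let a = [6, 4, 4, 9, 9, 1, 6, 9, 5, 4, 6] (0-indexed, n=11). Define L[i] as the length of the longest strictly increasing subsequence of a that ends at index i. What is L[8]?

2

   i    0    1    2    3    4    5    6    7    8    9   10
a[i]    6    4    4    9    9    1    6    9    5    4    6
L[i]    1    1    1    2    2    1    2    3    2    2    3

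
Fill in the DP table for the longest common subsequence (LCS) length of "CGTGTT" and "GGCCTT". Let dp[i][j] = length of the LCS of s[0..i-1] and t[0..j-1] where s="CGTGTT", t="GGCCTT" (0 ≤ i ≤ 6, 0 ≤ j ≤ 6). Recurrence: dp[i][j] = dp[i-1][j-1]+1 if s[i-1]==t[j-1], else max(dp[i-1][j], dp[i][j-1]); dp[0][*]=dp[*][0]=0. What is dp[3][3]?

1

   ''  G  G  C  C  T  T
''  0  0  0  0  0  0  0
 C  0  0  0  1  1  1  1
 G  0  1  1  1  1  1  1
 T  0  1  1  1  1  2  2
 G  0  1  2  2  2  2  2
 T  0  1  2  2  2  3  3
 T  0  1  2  2  2  3  4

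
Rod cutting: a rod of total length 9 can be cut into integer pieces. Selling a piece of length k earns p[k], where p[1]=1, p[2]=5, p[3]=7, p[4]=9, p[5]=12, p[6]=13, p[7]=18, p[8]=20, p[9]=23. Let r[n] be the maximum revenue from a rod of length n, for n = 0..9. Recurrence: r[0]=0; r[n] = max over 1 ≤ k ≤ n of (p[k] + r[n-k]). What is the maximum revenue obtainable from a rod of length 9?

23

   n    0    1    2    3    4    5    6    7    8    9
r[n]    0    1    5    7   10   12   15   18   20   23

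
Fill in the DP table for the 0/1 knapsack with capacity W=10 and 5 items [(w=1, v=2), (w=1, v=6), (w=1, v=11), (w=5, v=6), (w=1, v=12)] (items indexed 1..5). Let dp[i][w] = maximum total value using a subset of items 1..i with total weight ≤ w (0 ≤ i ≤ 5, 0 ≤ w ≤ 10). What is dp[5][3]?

i\w   0   1   2   3   4   5   6   7   8   9  10
  0   0   0   0   0   0   0   0   0   0   0   0
  1   0   2   2   2   2   2   2   2   2   2   2
  2   0   6   8   8   8   8   8   8   8   8   8
  3   0  11  17  19  19  19  19  19  19  19  19
  4   0  11  17  19  19  19  19  23  25  25  25
  5   0  12  23  29  31  31  31  31  35  37  37

29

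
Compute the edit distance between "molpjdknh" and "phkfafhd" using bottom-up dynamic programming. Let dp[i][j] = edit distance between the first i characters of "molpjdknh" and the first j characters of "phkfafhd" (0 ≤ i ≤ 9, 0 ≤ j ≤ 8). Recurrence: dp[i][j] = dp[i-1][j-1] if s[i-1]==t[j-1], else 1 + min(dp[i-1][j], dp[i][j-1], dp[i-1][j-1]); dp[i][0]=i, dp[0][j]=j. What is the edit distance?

   ''  p  h  k  f  a  f  h  d
''  0  1  2  3  4  5  6  7  8
 m  1  1  2  3  4  5  6  7  8
 o  2  2  2  3  4  5  6  7  8
 l  3  3  3  3  4  5  6  7  8
 p  4  3  4  4  4  5  6  7  8
 j  5  4  4  5  5  5  6  7  8
 d  6  5  5  5  6  6  6  7  7
 k  7  6  6  5  6  7  7  7  8
 n  8  7  7  6  6  7  8  8  8
 h  9  8  7  7  7  7  8  8  9

9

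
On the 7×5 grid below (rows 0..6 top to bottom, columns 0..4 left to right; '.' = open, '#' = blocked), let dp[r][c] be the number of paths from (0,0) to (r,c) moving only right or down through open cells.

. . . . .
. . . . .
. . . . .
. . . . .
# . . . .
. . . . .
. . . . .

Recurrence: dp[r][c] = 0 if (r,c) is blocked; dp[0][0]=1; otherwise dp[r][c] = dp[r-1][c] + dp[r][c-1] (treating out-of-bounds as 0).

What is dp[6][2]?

r\c   0   1   2   3   4
  0   1   1   1   1   1
  1   1   2   3   4   5
  2   1   3   6  10  15
  3   1   4  10  20  35
  4   0   4  14  34  69
  5   0   4  18  52 121
  6   0   4  22  74 195

22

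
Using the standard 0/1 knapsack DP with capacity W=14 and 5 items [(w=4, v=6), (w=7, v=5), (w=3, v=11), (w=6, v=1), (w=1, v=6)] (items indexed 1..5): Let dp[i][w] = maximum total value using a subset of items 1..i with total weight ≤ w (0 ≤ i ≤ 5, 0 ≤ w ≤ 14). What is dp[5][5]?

17

i\w   0   1   2   3   4   5   6   7   8   9  10  11  12  13  14
  0   0   0   0   0   0   0   0   0   0   0   0   0   0   0   0
  1   0   0   0   0   6   6   6   6   6   6   6   6   6   6   6
  2   0   0   0   0   6   6   6   6   6   6   6  11  11  11  11
  3   0   0   0  11  11  11  11  17  17  17  17  17  17  17  22
  4   0   0   0  11  11  11  11  17  17  17  17  17  17  18  22
  5   0   6   6  11  17  17  17  17  23  23  23  23  23  23  24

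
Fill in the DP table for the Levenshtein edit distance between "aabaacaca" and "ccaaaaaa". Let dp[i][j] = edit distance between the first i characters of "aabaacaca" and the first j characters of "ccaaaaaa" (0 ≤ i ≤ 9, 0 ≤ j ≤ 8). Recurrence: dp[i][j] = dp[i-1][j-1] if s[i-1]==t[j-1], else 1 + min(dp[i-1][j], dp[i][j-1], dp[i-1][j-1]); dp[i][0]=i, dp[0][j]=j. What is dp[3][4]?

3

   ''  c  c  a  a  a  a  a  a
''  0  1  2  3  4  5  6  7  8
 a  1  1  2  2  3  4  5  6  7
 a  2  2  2  2  2  3  4  5  6
 b  3  3  3  3  3  3  4  5  6
 a  4  4  4  3  3  3  3  4  5
 a  5  5  5  4  3  3  3  3  4
 c  6  5  5  5  4  4  4  4  4
 a  7  6  6  5  5  4  4  4  4
 c  8  7  6  6  6  5  5  5  5
 a  9  8  7  6  6  6  5  5  5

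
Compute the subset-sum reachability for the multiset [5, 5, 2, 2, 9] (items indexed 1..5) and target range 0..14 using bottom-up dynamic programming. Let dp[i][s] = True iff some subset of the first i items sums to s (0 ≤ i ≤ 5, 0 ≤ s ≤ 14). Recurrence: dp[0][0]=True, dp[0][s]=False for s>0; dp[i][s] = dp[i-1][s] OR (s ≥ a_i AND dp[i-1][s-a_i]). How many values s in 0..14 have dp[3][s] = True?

6

i\s   0   1   2   3   4   5   6   7   8   9  10  11  12  13  14
  0   T   F   F   F   F   F   F   F   F   F   F   F   F   F   F
  1   T   F   F   F   F   T   F   F   F   F   F   F   F   F   F
  2   T   F   F   F   F   T   F   F   F   F   T   F   F   F   F
  3   T   F   T   F   F   T   F   T   F   F   T   F   T   F   F
  4   T   F   T   F   T   T   F   T   F   T   T   F   T   F   T
  5   T   F   T   F   T   T   F   T   F   T   T   T   T   T   T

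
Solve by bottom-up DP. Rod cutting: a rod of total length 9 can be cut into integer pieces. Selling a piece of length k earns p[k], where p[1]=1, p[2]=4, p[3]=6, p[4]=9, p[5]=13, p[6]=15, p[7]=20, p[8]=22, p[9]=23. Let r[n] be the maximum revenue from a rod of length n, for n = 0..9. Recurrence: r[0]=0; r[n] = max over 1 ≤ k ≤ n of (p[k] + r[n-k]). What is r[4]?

9

   n    0    1    2    3    4    5    6    7    8    9
r[n]    0    1    4    6    9   13   15   20   22   24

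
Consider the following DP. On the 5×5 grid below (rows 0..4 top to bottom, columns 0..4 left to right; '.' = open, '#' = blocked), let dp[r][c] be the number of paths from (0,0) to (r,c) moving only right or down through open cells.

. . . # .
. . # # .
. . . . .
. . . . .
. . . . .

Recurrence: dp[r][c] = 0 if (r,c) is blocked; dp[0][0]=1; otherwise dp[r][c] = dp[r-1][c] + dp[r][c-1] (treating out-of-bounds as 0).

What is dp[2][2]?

3

r\c   0   1   2   3   4
  0   1   1   1   0   0
  1   1   2   0   0   0
  2   1   3   3   3   3
  3   1   4   7  10  13
  4   1   5  12  22  35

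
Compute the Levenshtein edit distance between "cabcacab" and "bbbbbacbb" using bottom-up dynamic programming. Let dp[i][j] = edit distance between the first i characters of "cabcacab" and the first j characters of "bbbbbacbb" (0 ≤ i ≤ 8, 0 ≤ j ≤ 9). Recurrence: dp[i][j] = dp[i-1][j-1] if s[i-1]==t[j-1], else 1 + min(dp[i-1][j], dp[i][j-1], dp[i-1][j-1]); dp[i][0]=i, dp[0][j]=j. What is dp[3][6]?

5

   ''  b  b  b  b  b  a  c  b  b
''  0  1  2  3  4  5  6  7  8  9
 c  1  1  2  3  4  5  6  6  7  8
 a  2  2  2  3  4  5  5  6  7  8
 b  3  2  2  2  3  4  5  6  6  7
 c  4  3  3  3  3  4  5  5  6  7
 a  5  4  4  4  4  4  4  5  6  7
 c  6  5  5  5  5  5  5  4  5  6
 a  7  6  6  6  6  6  5  5  5  6
 b  8  7  6  6  6  6  6  6  5  5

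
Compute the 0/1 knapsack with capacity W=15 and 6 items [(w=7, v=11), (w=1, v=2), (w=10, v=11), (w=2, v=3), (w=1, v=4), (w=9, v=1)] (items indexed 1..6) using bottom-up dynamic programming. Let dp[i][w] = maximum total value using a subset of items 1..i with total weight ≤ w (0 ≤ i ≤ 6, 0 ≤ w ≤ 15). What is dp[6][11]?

i\w   0   1   2   3   4   5   6   7   8   9  10  11  12  13  14  15
  0   0   0   0   0   0   0   0   0   0   0   0   0   0   0   0   0
  1   0   0   0   0   0   0   0  11  11  11  11  11  11  11  11  11
  2   0   2   2   2   2   2   2  11  13  13  13  13  13  13  13  13
  3   0   2   2   2   2   2   2  11  13  13  13  13  13  13  13  13
  4   0   2   3   5   5   5   5  11  13  14  16  16  16  16  16  16
  5   0   4   6   7   9   9   9  11  15  17  18  20  20  20  20  20
  6   0   4   6   7   9   9   9  11  15  17  18  20  20  20  20  20

20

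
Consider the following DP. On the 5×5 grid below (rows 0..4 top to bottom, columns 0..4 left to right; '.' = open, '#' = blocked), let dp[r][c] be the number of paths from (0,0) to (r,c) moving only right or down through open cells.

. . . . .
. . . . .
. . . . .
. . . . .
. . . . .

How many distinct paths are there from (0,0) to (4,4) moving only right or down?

70

r\c   0   1   2   3   4
  0   1   1   1   1   1
  1   1   2   3   4   5
  2   1   3   6  10  15
  3   1   4  10  20  35
  4   1   5  15  35  70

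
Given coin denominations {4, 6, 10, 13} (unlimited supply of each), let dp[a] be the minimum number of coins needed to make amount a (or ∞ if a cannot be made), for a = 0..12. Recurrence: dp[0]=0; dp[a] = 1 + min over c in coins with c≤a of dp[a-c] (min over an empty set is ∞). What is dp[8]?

2

 a  0  1  2  3  4  5  6  7  8  9 10 11 12
dp  0  -  -  -  1  -  1  -  2  -  1  -  2
(- denotes ∞ / unreachable)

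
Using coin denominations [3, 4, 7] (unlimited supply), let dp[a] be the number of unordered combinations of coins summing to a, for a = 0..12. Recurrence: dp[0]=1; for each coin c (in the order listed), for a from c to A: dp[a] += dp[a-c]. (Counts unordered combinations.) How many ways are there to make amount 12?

after  coin     0     1     2     3     4     5     6     7     8     9    10    11    12
          3     1     0     0     1     0     0     1     0     0     1     0     0     1
          4     1     0     0     1     1     0     1     1     1     1     1     1     2
          7     1     0     0     1     1     0     1     2     1     1     2     2     2

2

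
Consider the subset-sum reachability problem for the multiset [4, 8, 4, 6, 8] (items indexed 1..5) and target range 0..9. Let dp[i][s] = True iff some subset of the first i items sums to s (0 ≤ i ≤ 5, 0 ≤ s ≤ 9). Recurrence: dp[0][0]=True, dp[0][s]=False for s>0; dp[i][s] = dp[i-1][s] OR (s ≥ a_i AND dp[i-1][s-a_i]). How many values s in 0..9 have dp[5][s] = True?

4

i\s   0   1   2   3   4   5   6   7   8   9
  0   T   F   F   F   F   F   F   F   F   F
  1   T   F   F   F   T   F   F   F   F   F
  2   T   F   F   F   T   F   F   F   T   F
  3   T   F   F   F   T   F   F   F   T   F
  4   T   F   F   F   T   F   T   F   T   F
  5   T   F   F   F   T   F   T   F   T   F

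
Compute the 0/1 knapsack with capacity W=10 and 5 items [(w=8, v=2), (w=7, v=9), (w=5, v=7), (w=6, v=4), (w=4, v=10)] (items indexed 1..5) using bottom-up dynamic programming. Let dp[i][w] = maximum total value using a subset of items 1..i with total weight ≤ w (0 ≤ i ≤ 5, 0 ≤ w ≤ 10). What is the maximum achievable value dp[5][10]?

i\w   0   1   2   3   4   5   6   7   8   9  10
  0   0   0   0   0   0   0   0   0   0   0   0
  1   0   0   0   0   0   0   0   0   2   2   2
  2   0   0   0   0   0   0   0   9   9   9   9
  3   0   0   0   0   0   7   7   9   9   9   9
  4   0   0   0   0   0   7   7   9   9   9   9
  5   0   0   0   0  10  10  10  10  10  17  17

17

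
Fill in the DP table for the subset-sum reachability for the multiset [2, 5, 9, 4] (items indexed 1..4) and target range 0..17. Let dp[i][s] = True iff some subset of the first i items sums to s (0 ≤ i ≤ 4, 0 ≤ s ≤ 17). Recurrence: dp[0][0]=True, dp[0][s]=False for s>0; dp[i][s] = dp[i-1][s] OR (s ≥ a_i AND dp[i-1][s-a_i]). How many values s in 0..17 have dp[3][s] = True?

i\s   0   1   2   3   4   5   6   7   8   9  10  11  12  13  14  15  16  17
  0   T   F   F   F   F   F   F   F   F   F   F   F   F   F   F   F   F   F
  1   T   F   T   F   F   F   F   F   F   F   F   F   F   F   F   F   F   F
  2   T   F   T   F   F   T   F   T   F   F   F   F   F   F   F   F   F   F
  3   T   F   T   F   F   T   F   T   F   T   F   T   F   F   T   F   T   F
  4   T   F   T   F   T   T   T   T   F   T   F   T   F   T   T   T   T   F

8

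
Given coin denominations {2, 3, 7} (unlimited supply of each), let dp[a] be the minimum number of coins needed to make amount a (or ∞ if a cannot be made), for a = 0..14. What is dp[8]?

 a  0  1  2  3  4  5  6  7  8  9 10 11 12 13 14
dp  0  -  1  1  2  2  2  1  3  2  2  3  3  3  2
(- denotes ∞ / unreachable)

3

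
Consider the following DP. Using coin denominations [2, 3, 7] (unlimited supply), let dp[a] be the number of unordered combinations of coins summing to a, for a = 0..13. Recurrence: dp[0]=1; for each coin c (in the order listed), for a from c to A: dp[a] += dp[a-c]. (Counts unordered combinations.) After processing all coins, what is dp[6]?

after  coin     0     1     2     3     4     5     6     7     8     9    10    11    12    13
          2     1     0     1     0     1     0     1     0     1     0     1     0     1     0
          3     1     0     1     1     1     1     2     1     2     2     2     2     3     2
          7     1     0     1     1     1     1     2     2     2     3     3     3     4     4

2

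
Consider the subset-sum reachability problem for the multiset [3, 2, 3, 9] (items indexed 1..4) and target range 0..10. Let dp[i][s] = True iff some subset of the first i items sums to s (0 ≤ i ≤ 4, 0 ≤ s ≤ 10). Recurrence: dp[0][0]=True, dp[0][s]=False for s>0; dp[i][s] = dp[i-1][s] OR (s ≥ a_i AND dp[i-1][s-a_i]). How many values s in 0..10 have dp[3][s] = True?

i\s   0   1   2   3   4   5   6   7   8   9  10
  0   T   F   F   F   F   F   F   F   F   F   F
  1   T   F   F   T   F   F   F   F   F   F   F
  2   T   F   T   T   F   T   F   F   F   F   F
  3   T   F   T   T   F   T   T   F   T   F   F
  4   T   F   T   T   F   T   T   F   T   T   F

6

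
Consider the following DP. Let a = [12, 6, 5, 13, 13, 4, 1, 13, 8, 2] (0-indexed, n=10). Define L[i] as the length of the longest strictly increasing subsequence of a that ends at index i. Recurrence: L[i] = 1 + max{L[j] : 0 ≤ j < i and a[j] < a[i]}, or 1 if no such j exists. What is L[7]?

2

   i    0    1    2    3    4    5    6    7    8    9
a[i]   12    6    5   13   13    4    1   13    8    2
L[i]    1    1    1    2    2    1    1    2    2    2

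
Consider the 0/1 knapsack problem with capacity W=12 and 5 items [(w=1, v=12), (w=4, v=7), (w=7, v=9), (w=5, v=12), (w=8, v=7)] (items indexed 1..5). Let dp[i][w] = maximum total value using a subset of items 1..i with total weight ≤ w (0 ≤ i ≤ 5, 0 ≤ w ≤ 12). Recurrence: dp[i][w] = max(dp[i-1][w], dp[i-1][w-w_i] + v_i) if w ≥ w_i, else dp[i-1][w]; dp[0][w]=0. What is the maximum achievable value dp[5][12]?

31

i\w   0   1   2   3   4   5   6   7   8   9  10  11  12
  0   0   0   0   0   0   0   0   0   0   0   0   0   0
  1   0  12  12  12  12  12  12  12  12  12  12  12  12
  2   0  12  12  12  12  19  19  19  19  19  19  19  19
  3   0  12  12  12  12  19  19  19  21  21  21  21  28
  4   0  12  12  12  12  19  24  24  24  24  31  31  31
  5   0  12  12  12  12  19  24  24  24  24  31  31  31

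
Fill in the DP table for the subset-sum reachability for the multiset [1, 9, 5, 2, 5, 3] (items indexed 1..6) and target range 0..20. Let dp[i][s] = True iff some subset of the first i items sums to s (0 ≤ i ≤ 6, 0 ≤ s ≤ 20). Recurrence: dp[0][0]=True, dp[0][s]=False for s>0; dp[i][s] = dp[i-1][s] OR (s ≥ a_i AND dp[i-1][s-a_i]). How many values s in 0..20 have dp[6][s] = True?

21

i\s   0   1   2   3   4   5   6   7   8   9  10  11  12  13  14  15  16  17  18  19  20
  0   T   F   F   F   F   F   F   F   F   F   F   F   F   F   F   F   F   F   F   F   F
  1   T   T   F   F   F   F   F   F   F   F   F   F   F   F   F   F   F   F   F   F   F
  2   T   T   F   F   F   F   F   F   F   T   T   F   F   F   F   F   F   F   F   F   F
  3   T   T   F   F   F   T   T   F   F   T   T   F   F   F   T   T   F   F   F   F   F
  4   T   T   T   T   F   T   T   T   T   T   T   T   T   F   T   T   T   T   F   F   F
  5   T   T   T   T   F   T   T   T   T   T   T   T   T   T   T   T   T   T   F   T   T
  6   T   T   T   T   T   T   T   T   T   T   T   T   T   T   T   T   T   T   T   T   T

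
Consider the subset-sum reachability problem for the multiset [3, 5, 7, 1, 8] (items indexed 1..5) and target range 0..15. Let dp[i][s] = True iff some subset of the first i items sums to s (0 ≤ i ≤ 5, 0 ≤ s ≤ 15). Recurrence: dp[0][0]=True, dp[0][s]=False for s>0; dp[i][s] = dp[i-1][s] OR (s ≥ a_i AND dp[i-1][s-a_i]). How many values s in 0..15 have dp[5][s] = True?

i\s   0   1   2   3   4   5   6   7   8   9  10  11  12  13  14  15
  0   T   F   F   F   F   F   F   F   F   F   F   F   F   F   F   F
  1   T   F   F   T   F   F   F   F   F   F   F   F   F   F   F   F
  2   T   F   F   T   F   T   F   F   T   F   F   F   F   F   F   F
  3   T   F   F   T   F   T   F   T   T   F   T   F   T   F   F   T
  4   T   T   F   T   T   T   T   T   T   T   T   T   T   T   F   T
  5   T   T   F   T   T   T   T   T   T   T   T   T   T   T   T   T

15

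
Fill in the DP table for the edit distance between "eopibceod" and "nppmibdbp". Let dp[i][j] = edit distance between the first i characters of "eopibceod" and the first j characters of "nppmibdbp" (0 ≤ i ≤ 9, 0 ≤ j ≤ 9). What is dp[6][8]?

5

   ''  n  p  p  m  i  b  d  b  p
''  0  1  2  3  4  5  6  7  8  9
 e  1  1  2  3  4  5  6  7  8  9
 o  2  2  2  3  4  5  6  7  8  9
 p  3  3  2  2  3  4  5  6  7  8
 i  4  4  3  3  3  3  4  5  6  7
 b  5  5  4  4  4  4  3  4  5  6
 c  6  6  5  5  5  5  4  4  5  6
 e  7  7  6  6  6  6  5  5  5  6
 o  8  8  7  7  7  7  6  6  6  6
 d  9  9  8  8  8  8  7  6  7  7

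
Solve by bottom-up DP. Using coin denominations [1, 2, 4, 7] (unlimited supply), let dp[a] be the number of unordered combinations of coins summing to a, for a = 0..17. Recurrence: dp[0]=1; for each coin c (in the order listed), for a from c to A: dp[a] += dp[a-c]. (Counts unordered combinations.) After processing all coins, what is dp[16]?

after  coin     0     1     2     3     4     5     6     7     8     9    10    11    12    13    14    15    16    17
          1     1     1     1     1     1     1     1     1     1     1     1     1     1     1     1     1     1     1
          2     1     1     2     2     3     3     4     4     5     5     6     6     7     7     8     8     9     9
          4     1     1     2     2     4     4     6     6     9     9    12    12    16    16    20    20    25    25
          7     1     1     2     2     4     4     6     7    10    11    14    16    20    22    27    30    36    39

36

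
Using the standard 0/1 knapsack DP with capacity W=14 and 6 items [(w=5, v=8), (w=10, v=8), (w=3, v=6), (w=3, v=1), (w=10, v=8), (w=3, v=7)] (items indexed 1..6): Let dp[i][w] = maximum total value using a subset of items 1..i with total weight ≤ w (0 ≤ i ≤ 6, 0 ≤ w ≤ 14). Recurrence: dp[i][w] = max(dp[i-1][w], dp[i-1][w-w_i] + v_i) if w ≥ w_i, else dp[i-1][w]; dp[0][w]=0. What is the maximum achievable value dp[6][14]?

22

i\w   0   1   2   3   4   5   6   7   8   9  10  11  12  13  14
  0   0   0   0   0   0   0   0   0   0   0   0   0   0   0   0
  1   0   0   0   0   0   8   8   8   8   8   8   8   8   8   8
  2   0   0   0   0   0   8   8   8   8   8   8   8   8   8   8
  3   0   0   0   6   6   8   8   8  14  14  14  14  14  14  14
  4   0   0   0   6   6   8   8   8  14  14  14  15  15  15  15
  5   0   0   0   6   6   8   8   8  14  14  14  15  15  15  15
  6   0   0   0   7   7   8  13  13  15  15  15  21  21  21  22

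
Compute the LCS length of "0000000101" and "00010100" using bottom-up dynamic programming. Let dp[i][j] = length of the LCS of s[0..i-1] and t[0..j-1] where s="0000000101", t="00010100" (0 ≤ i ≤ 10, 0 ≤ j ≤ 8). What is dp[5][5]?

4

   ''  0  0  0  1  0  1  0  0
''  0  0  0  0  0  0  0  0  0
 0  0  1  1  1  1  1  1  1  1
 0  0  1  2  2  2  2  2  2  2
 0  0  1  2  3  3  3  3  3  3
 0  0  1  2  3  3  4  4  4  4
 0  0  1  2  3  3  4  4  5  5
 0  0  1  2  3  3  4  4  5  6
 0  0  1  2  3  3  4  4  5  6
 1  0  1  2  3  4  4  5  5  6
 0  0  1  2  3  4  5  5  6  6
 1  0  1  2  3  4  5  6  6  6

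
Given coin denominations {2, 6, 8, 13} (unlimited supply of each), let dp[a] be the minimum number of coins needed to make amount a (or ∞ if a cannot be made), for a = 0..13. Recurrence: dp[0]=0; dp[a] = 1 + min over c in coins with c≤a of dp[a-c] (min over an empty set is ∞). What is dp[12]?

2

 a  0  1  2  3  4  5  6  7  8  9 10 11 12 13
dp  0  -  1  -  2  -  1  -  1  -  2  -  2  1
(- denotes ∞ / unreachable)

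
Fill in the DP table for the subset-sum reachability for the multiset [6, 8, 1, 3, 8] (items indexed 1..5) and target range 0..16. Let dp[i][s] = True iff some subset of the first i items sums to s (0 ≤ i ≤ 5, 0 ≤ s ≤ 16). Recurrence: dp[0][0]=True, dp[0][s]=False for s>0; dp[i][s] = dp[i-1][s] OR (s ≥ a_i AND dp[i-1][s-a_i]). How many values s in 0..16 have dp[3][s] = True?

i\s   0   1   2   3   4   5   6   7   8   9  10  11  12  13  14  15  16
  0   T   F   F   F   F   F   F   F   F   F   F   F   F   F   F   F   F
  1   T   F   F   F   F   F   T   F   F   F   F   F   F   F   F   F   F
  2   T   F   F   F   F   F   T   F   T   F   F   F   F   F   T   F   F
  3   T   T   F   F   F   F   T   T   T   T   F   F   F   F   T   T   F
  4   T   T   F   T   T   F   T   T   T   T   T   T   T   F   T   T   F
  5   T   T   F   T   T   F   T   T   T   T   T   T   T   F   T   T   T

8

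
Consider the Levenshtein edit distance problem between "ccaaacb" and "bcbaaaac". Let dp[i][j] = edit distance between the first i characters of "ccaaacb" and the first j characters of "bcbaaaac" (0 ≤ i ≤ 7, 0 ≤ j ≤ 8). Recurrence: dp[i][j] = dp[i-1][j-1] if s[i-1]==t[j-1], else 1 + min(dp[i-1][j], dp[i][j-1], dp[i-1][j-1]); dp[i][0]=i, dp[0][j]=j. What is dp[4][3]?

   ''  b  c  b  a  a  a  a  c
''  0  1  2  3  4  5  6  7  8
 c  1  1  1  2  3  4  5  6  7
 c  2  2  1  2  3  4  5  6  6
 a  3  3  2  2  2  3  4  5  6
 a  4  4  3  3  2  2  3  4  5
 a  5  5  4  4  3  2  2  3  4
 c  6  6  5  5  4  3  3  3  3
 b  7  6  6  5  5  4  4  4  4

3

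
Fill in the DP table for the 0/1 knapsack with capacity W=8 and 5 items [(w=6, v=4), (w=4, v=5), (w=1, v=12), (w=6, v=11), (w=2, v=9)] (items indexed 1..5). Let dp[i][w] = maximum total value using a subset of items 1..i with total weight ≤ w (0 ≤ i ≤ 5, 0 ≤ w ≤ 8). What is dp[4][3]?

i\w   0   1   2   3   4   5   6   7   8
  0   0   0   0   0   0   0   0   0   0
  1   0   0   0   0   0   0   4   4   4
  2   0   0   0   0   5   5   5   5   5
  3   0  12  12  12  12  17  17  17  17
  4   0  12  12  12  12  17  17  23  23
  5   0  12  12  21  21  21  21  26  26

12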